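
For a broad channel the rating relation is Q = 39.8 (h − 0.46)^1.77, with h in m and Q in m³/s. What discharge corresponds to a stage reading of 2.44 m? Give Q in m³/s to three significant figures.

Q = 39.8 × (2.44 − 0.46)^1.77 = 39.8 × 1.98^1.77 = 133.3 m³/s

133 m³/s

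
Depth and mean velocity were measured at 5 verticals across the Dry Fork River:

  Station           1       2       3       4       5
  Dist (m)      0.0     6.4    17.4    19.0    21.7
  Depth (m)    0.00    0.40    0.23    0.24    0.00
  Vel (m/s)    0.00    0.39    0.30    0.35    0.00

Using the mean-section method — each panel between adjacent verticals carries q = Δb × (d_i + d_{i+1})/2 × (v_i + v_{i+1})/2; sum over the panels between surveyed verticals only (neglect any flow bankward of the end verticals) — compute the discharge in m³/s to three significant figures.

Panel 1-2: Δb = 6.4 m, d̄ = (0.00+0.40)/2 = 0.2, v̄ = (0.00+0.39)/2 = 0.195 → q = 6.4×0.2×0.195 = 0.2496 m³/s
Panel 2-3: Δb = 11 m, d̄ = (0.40+0.23)/2 = 0.315, v̄ = (0.39+0.30)/2 = 0.345 → q = 11×0.315×0.345 = 1.195 m³/s
Panel 3-4: Δb = 1.6 m, d̄ = (0.23+0.24)/2 = 0.235, v̄ = (0.30+0.35)/2 = 0.325 → q = 1.6×0.235×0.325 = 0.1222 m³/s
Panel 4-5: Δb = 2.7 m, d̄ = (0.24+0.00)/2 = 0.12, v̄ = (0.35+0.00)/2 = 0.175 → q = 2.7×0.12×0.175 = 0.05670 m³/s
Q = Σ q = 1.624 m³/s

1.62 m³/s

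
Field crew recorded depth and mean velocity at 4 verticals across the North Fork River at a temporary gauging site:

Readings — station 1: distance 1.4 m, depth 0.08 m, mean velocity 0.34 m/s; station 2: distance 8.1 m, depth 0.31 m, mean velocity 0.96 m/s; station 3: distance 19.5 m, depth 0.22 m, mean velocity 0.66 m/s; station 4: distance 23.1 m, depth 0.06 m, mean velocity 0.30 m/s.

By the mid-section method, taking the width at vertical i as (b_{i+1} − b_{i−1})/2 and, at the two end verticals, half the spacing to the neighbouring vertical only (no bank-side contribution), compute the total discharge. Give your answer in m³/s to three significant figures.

3.91 m³/s

w_1 = (8.1 − 1.4)/2 = 3.35 m; q_1 = 0.34 × 0.08 × 3.35 = 0.09112 m³/s
w_2 = (19.5 − 1.4)/2 = 9.05 m; q_2 = 0.96 × 0.31 × 9.05 = 2.693 m³/s
w_3 = (23.1 − 8.1)/2 = 7.5 m; q_3 = 0.66 × 0.22 × 7.5 = 1.089 m³/s
w_4 = (23.1 − 19.5)/2 = 1.8 m; q_4 = 0.30 × 0.06 × 1.8 = 0.03240 m³/s
Q = Σ qᵢ = 3.906 m³/s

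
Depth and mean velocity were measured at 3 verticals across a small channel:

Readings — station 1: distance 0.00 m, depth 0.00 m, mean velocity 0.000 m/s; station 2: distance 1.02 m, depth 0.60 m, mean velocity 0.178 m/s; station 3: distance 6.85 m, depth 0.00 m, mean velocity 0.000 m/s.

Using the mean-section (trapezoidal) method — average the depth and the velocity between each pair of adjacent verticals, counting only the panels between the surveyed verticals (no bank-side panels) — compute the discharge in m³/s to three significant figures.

Panel 1-2: Δb = 1.02 m, d̄ = (0.00+0.60)/2 = 0.3, v̄ = (0.000+0.178)/2 = 0.089 → q = 1.02×0.3×0.089 = 0.02723 m³/s
Panel 2-3: Δb = 5.83 m, d̄ = (0.60+0.00)/2 = 0.3, v̄ = (0.178+0.000)/2 = 0.089 → q = 5.83×0.3×0.089 = 0.1557 m³/s
Q = Σ q = 0.1829 m³/s

0.183 m³/s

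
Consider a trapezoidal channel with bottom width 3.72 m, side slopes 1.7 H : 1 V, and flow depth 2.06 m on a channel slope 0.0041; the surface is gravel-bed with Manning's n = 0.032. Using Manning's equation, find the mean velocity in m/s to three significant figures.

2.33 m/s

A = (b + z·y)·y = (3.72 + 1.7×2.06)×2.06 = 14.88 m²
P = b + 2y√(1+z²) = 3.72 + 2×2.06×√(1+1.7²) = 11.85 m
R = A/P = 14.88/11.85 = 1.256 m
Q = (1/n)·A·R^(2/3)·S^(1/2) = (1/0.032) × 14.88 × 1.256^(2/3) × 0.0041^(1/2) = 34.65 m³/s
V = Q/A = 34.65/14.88 = 2.329 m/s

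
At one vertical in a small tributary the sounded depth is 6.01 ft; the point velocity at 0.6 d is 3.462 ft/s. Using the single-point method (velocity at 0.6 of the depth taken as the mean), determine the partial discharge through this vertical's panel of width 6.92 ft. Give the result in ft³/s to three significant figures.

144 ft³/s

v̄ = v₀.₆ = 3.462 ft/s
q = v̄ × d × w = 3.462 × 6.01 × 6.92 = 144.0 ft³/s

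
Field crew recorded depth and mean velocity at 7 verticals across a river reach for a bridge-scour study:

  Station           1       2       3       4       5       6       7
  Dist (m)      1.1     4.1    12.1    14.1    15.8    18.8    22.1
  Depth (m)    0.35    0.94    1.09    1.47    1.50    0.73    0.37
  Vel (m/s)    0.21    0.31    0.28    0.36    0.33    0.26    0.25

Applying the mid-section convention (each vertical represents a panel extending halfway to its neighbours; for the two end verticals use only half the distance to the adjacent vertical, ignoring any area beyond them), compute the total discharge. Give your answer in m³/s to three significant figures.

w_1 = (4.1 − 1.1)/2 = 1.5 m; q_1 = 0.21 × 0.35 × 1.5 = 0.1103 m³/s
w_2 = (12.1 − 1.1)/2 = 5.5 m; q_2 = 0.31 × 0.94 × 5.5 = 1.603 m³/s
w_3 = (14.1 − 4.1)/2 = 5 m; q_3 = 0.28 × 1.09 × 5 = 1.526 m³/s
w_4 = (15.8 − 12.1)/2 = 1.85 m; q_4 = 0.36 × 1.47 × 1.85 = 0.9790 m³/s
w_5 = (18.8 − 14.1)/2 = 2.35 m; q_5 = 0.33 × 1.50 × 2.35 = 1.163 m³/s
w_6 = (22.1 − 15.8)/2 = 3.15 m; q_6 = 0.26 × 0.73 × 3.15 = 0.5979 m³/s
w_7 = (22.1 − 18.8)/2 = 1.65 m; q_7 = 0.25 × 0.37 × 1.65 = 0.1526 m³/s
Q = Σ qᵢ = 6.132 m³/s

6.13 m³/s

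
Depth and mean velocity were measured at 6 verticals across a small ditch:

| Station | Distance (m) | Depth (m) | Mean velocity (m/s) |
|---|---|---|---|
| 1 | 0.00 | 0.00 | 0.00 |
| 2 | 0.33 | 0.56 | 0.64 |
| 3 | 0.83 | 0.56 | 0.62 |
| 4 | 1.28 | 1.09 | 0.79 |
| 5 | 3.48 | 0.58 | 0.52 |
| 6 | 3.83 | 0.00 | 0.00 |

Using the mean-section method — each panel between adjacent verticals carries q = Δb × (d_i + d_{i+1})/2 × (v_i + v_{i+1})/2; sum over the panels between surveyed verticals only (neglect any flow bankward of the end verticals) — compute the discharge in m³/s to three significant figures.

Panel 1-2: Δb = 0.33 m, d̄ = (0.00+0.56)/2 = 0.28, v̄ = (0.00+0.64)/2 = 0.32 → q = 0.33×0.28×0.32 = 0.02957 m³/s
Panel 2-3: Δb = 0.5 m, d̄ = (0.56+0.56)/2 = 0.56, v̄ = (0.64+0.62)/2 = 0.63 → q = 0.5×0.56×0.63 = 0.1764 m³/s
Panel 3-4: Δb = 0.45 m, d̄ = (0.56+1.09)/2 = 0.825, v̄ = (0.62+0.79)/2 = 0.705 → q = 0.45×0.825×0.705 = 0.2617 m³/s
Panel 4-5: Δb = 2.2 m, d̄ = (1.09+0.58)/2 = 0.835, v̄ = (0.79+0.52)/2 = 0.655 → q = 2.2×0.835×0.655 = 1.203 m³/s
Panel 5-6: Δb = 0.35 m, d̄ = (0.58+0.00)/2 = 0.29, v̄ = (0.52+0.00)/2 = 0.26 → q = 0.35×0.29×0.26 = 0.02639 m³/s
Q = Σ q = 1.697 m³/s

1.70 m³/s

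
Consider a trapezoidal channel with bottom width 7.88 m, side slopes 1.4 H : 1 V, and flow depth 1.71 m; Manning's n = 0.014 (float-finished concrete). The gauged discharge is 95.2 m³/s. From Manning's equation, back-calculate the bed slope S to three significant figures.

A = (b + z·y)·y = (7.88 + 1.4×1.71)×1.71 = 17.57 m²
P = b + 2y√(1+z²) = 7.88 + 2×1.71×√(1+1.4²) = 13.76 m
R = A/P = 17.57/13.76 = 1.276 m
S = (Q·n / (1·A·R^(2/3)))² = (95.2×0.014 / (1×17.57×1.177))² = 0.004157

0.00416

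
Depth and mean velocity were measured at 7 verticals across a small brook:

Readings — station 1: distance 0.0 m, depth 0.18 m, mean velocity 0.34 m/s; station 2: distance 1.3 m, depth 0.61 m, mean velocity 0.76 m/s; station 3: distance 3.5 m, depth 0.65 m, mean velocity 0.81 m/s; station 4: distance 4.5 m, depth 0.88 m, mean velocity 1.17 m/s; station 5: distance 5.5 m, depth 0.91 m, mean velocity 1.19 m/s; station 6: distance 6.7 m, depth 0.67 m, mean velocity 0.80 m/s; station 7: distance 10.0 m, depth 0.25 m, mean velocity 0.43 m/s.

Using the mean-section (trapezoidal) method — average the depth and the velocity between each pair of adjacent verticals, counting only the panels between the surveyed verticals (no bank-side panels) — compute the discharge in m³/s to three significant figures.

5.06 m³/s

Panel 1-2: Δb = 1.3 m, d̄ = (0.18+0.61)/2 = 0.395, v̄ = (0.34+0.76)/2 = 0.55 → q = 1.3×0.395×0.55 = 0.2824 m³/s
Panel 2-3: Δb = 2.2 m, d̄ = (0.61+0.65)/2 = 0.63, v̄ = (0.76+0.81)/2 = 0.785 → q = 2.2×0.63×0.785 = 1.088 m³/s
Panel 3-4: Δb = 1 m, d̄ = (0.65+0.88)/2 = 0.765, v̄ = (0.81+1.17)/2 = 0.99 → q = 1×0.765×0.99 = 0.7574 m³/s
Panel 4-5: Δb = 1 m, d̄ = (0.88+0.91)/2 = 0.895, v̄ = (1.17+1.19)/2 = 1.18 → q = 1×0.895×1.18 = 1.056 m³/s
Panel 5-6: Δb = 1.2 m, d̄ = (0.91+0.67)/2 = 0.79, v̄ = (1.19+0.80)/2 = 0.995 → q = 1.2×0.79×0.995 = 0.9433 m³/s
Panel 6-7: Δb = 3.3 m, d̄ = (0.67+0.25)/2 = 0.46, v̄ = (0.80+0.43)/2 = 0.615 → q = 3.3×0.46×0.615 = 0.9336 m³/s
Q = Σ q = 5.061 m³/s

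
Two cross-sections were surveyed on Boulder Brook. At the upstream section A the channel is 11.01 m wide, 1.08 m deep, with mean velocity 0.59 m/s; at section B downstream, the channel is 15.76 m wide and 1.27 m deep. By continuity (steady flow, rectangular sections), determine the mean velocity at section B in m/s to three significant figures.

0.351 m/s

Q = A₁V₁ = (11.01×1.08) × 0.59 = 7.016 m³/s
A₂ = 15.76 × 1.27 = 20.02 m²
V₂ = Q/A₂ = 7.016/20.02 = 0.3505 m/s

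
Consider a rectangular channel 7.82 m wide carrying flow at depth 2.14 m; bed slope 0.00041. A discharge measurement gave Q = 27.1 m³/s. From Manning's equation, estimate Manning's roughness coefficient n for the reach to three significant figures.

A = b·y = 7.82 × 2.14 = 16.73 m²
P = b + 2y = 7.82 + 2×2.14 = 12.10 m
R = A/P = 16.73/12.10 = 1.383 m
n = (1/Q)·A·R^(2/3)·S^(1/2) = (1/27.1) × 16.73 × 1.241 × 0.02025 = 0.01552

0.0155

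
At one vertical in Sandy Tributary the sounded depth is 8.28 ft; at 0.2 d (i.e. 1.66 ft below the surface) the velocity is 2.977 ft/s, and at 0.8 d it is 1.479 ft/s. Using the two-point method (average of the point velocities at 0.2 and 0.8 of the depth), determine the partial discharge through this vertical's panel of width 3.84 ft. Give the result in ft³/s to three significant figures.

70.8 ft³/s

v̄ = (2.977 + 1.479) / 2 = 2.228 ft/s
q = v̄ × d × w = 2.228 × 8.28 × 3.84 = 70.84 ft³/s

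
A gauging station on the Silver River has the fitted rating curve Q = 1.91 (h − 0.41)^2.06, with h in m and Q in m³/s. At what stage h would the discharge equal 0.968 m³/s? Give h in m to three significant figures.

1.13 m

h − h₀ = (Q/C)^(1/b) = (0.968/1.91)^(1/2.06) = 0.7190 m
h = 0.41 + 0.7190 = 1.129 m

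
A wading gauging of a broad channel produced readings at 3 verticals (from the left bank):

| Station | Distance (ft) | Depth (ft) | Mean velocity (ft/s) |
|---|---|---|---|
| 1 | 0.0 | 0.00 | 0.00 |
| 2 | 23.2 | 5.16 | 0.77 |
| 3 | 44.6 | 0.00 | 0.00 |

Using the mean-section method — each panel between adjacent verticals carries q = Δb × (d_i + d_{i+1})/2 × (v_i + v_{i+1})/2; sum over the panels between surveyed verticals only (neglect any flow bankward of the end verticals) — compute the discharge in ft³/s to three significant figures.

44.3 ft³/s

Panel 1-2: Δb = 23.2 ft, d̄ = (0.00+5.16)/2 = 2.58, v̄ = (0.00+0.77)/2 = 0.385 → q = 23.2×2.58×0.385 = 23.04 ft³/s
Panel 2-3: Δb = 21.4 ft, d̄ = (5.16+0.00)/2 = 2.58, v̄ = (0.77+0.00)/2 = 0.385 → q = 21.4×2.58×0.385 = 21.26 ft³/s
Q = Σ q = 44.30 ft³/s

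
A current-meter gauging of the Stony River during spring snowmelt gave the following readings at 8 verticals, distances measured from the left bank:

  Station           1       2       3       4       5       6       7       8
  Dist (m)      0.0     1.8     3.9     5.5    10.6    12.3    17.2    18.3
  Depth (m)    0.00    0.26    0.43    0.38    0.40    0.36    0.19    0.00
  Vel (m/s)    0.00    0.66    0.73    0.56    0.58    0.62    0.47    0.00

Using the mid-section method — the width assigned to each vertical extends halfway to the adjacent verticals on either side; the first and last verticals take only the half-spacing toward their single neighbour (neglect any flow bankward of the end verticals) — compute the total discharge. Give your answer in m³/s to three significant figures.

w_2 = (3.9 − 0.0)/2 = 1.95 m; q_2 = 0.66 × 0.26 × 1.95 = 0.3346 m³/s
w_3 = (5.5 − 1.8)/2 = 1.85 m; q_3 = 0.73 × 0.43 × 1.85 = 0.5807 m³/s
w_4 = (10.6 − 3.9)/2 = 3.35 m; q_4 = 0.56 × 0.38 × 3.35 = 0.7129 m³/s
w_5 = (12.3 − 5.5)/2 = 3.4 m; q_5 = 0.58 × 0.40 × 3.4 = 0.7888 m³/s
w_6 = (17.2 − 10.6)/2 = 3.3 m; q_6 = 0.62 × 0.36 × 3.3 = 0.7366 m³/s
w_7 = (18.3 − 12.3)/2 = 3 m; q_7 = 0.47 × 0.19 × 3 = 0.2679 m³/s
Stations 1, 8 contribute zero (depth or velocity is 0).
Q = Σ qᵢ = 3.421 m³/s

3.42 m³/s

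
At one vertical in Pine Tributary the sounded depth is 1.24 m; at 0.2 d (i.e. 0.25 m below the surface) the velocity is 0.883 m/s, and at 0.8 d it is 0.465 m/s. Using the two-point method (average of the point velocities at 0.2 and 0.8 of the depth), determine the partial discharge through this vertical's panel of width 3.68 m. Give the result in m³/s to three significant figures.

v̄ = (0.883 + 0.465) / 2 = 0.6740 m/s
q = v̄ × d × w = 0.6740 × 1.24 × 3.68 = 3.076 m³/s

3.08 m³/s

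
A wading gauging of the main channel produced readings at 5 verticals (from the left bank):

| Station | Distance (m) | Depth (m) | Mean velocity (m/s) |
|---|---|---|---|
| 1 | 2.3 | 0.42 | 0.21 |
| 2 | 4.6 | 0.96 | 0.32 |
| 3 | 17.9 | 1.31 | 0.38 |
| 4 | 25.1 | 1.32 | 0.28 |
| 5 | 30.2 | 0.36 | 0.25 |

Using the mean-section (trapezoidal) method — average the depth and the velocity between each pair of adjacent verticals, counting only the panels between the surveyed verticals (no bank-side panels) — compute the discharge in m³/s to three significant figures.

9.96 m³/s

Panel 1-2: Δb = 2.3 m, d̄ = (0.42+0.96)/2 = 0.69, v̄ = (0.21+0.32)/2 = 0.265 → q = 2.3×0.69×0.265 = 0.4206 m³/s
Panel 2-3: Δb = 13.3 m, d̄ = (0.96+1.31)/2 = 1.135, v̄ = (0.32+0.38)/2 = 0.35 → q = 13.3×1.135×0.35 = 5.283 m³/s
Panel 3-4: Δb = 7.2 m, d̄ = (1.31+1.32)/2 = 1.315, v̄ = (0.38+0.28)/2 = 0.33 → q = 7.2×1.315×0.33 = 3.124 m³/s
Panel 4-5: Δb = 5.1 m, d̄ = (1.32+0.36)/2 = 0.84, v̄ = (0.28+0.25)/2 = 0.265 → q = 5.1×0.84×0.265 = 1.135 m³/s
Q = Σ q = 9.964 m³/s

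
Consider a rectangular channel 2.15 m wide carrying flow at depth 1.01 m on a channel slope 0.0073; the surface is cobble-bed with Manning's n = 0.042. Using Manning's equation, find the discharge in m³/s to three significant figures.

2.86 m³/s

A = b·y = 2.15 × 1.01 = 2.172 m²
P = b + 2y = 2.15 + 2×1.01 = 4.170 m
R = A/P = 2.172/4.170 = 0.5207 m
Q = (1/n)·A·R^(2/3)·S^(1/2) = (1/0.042) × 2.172 × 0.5207^(2/3) × 0.0073^(1/2) = 2.859 m³/s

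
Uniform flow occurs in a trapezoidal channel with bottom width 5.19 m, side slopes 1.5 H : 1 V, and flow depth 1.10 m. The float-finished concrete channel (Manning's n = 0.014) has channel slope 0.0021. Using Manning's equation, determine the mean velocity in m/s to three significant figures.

A = (b + z·y)·y = (5.19 + 1.5×1.10)×1.10 = 7.524 m²
P = b + 2y√(1+z²) = 5.19 + 2×1.10×√(1+1.5²) = 9.156 m
R = A/P = 7.524/9.156 = 0.8217 m
Q = (1/n)·A·R^(2/3)·S^(1/2) = (1/0.014) × 7.524 × 0.8217^(2/3) × 0.0021^(1/2) = 21.61 m³/s
V = Q/A = 21.61/7.524 = 2.872 m/s

2.87 m/s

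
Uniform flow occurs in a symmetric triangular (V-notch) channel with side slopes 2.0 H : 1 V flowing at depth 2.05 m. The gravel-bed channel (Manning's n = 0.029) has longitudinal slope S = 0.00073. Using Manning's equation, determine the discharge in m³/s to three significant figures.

7.39 m³/s

A = z·y² = 2.0×2.05² = 8.405 m²
P = 2y√(1+z²) = 2×2.05×√(1+2.0²) = 9.168 m
R = A/P = 8.405/9.168 = 0.9168 m
Q = (1/n)·A·R^(2/3)·S^(1/2) = (1/0.029) × 8.405 × 0.9168^(2/3) × 0.00073^(1/2) = 7.390 m³/s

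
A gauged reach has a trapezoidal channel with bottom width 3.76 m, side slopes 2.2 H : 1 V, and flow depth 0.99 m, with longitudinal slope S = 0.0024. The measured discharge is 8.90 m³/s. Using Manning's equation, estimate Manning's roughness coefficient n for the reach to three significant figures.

0.0252

A = (b + z·y)·y = (3.76 + 2.2×0.99)×0.99 = 5.879 m²
P = b + 2y√(1+z²) = 3.76 + 2×0.99×√(1+2.2²) = 8.545 m
R = A/P = 5.879/8.545 = 0.6880 m
n = (1/Q)·A·R^(2/3)·S^(1/2) = (1/8.90) × 5.879 × 0.7793 × 0.04899 = 0.02522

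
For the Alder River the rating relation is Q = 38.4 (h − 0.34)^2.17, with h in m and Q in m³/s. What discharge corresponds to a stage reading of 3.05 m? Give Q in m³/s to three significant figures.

Q = 38.4 × (3.05 − 0.34)^2.17 = 38.4 × 2.71^2.17 = 334.1 m³/s

334 m³/s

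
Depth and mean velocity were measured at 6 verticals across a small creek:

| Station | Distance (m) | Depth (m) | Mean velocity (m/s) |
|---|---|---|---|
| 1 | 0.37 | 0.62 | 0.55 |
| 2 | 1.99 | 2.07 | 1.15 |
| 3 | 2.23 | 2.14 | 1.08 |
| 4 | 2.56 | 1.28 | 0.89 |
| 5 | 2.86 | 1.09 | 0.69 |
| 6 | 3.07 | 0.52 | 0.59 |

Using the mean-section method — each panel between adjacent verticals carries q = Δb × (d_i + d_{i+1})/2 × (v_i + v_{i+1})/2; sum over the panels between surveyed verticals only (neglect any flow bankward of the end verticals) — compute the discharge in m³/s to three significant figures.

Panel 1-2: Δb = 1.62 m, d̄ = (0.62+2.07)/2 = 1.345, v̄ = (0.55+1.15)/2 = 0.85 → q = 1.62×1.345×0.85 = 1.852 m³/s
Panel 2-3: Δb = 0.24 m, d̄ = (2.07+2.14)/2 = 2.105, v̄ = (1.15+1.08)/2 = 1.115 → q = 0.24×2.105×1.115 = 0.5633 m³/s
Panel 3-4: Δb = 0.33 m, d̄ = (2.14+1.28)/2 = 1.71, v̄ = (1.08+0.89)/2 = 0.985 → q = 0.33×1.71×0.985 = 0.5558 m³/s
Panel 4-5: Δb = 0.3 m, d̄ = (1.28+1.09)/2 = 1.185, v̄ = (0.89+0.69)/2 = 0.79 → q = 0.3×1.185×0.79 = 0.2808 m³/s
Panel 5-6: Δb = 0.21 m, d̄ = (1.09+0.52)/2 = 0.805, v̄ = (0.69+0.59)/2 = 0.64 → q = 0.21×0.805×0.64 = 0.1082 m³/s
Q = Σ q = 3.360 m³/s

3.36 m³/s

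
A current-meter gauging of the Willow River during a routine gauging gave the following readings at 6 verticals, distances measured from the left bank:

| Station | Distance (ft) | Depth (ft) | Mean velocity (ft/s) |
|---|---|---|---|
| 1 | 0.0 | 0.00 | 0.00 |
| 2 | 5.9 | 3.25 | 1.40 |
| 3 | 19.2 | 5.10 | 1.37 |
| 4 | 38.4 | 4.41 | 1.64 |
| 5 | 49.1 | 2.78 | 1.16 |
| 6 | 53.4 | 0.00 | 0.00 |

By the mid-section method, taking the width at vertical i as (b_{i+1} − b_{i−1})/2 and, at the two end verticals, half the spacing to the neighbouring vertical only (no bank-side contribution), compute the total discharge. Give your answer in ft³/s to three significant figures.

290 ft³/s

w_2 = (19.2 − 0.0)/2 = 9.6 ft; q_2 = 1.40 × 3.25 × 9.6 = 43.68 ft³/s
w_3 = (38.4 − 5.9)/2 = 16.25 ft; q_3 = 1.37 × 5.10 × 16.25 = 113.5 ft³/s
w_4 = (49.1 − 19.2)/2 = 14.95 ft; q_4 = 1.64 × 4.41 × 14.95 = 108.1 ft³/s
w_5 = (53.4 − 38.4)/2 = 7.5 ft; q_5 = 1.16 × 2.78 × 7.5 = 24.19 ft³/s
Stations 1, 6 contribute zero (depth or velocity is 0).
Q = Σ qᵢ = 289.5 ft³/s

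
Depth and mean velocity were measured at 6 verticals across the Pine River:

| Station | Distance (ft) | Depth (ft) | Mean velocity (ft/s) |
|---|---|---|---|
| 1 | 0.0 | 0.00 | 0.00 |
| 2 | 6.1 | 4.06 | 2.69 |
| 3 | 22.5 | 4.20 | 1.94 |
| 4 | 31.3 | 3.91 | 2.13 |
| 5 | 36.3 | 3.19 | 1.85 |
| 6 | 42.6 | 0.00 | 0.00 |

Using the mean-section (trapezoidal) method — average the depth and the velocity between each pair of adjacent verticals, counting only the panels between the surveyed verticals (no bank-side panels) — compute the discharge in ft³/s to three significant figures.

291 ft³/s

Panel 1-2: Δb = 6.1 ft, d̄ = (0.00+4.06)/2 = 2.03, v̄ = (0.00+2.69)/2 = 1.345 → q = 6.1×2.03×1.345 = 16.66 ft³/s
Panel 2-3: Δb = 16.4 ft, d̄ = (4.06+4.20)/2 = 4.13, v̄ = (2.69+1.94)/2 = 2.315 → q = 16.4×4.13×2.315 = 156.8 ft³/s
Panel 3-4: Δb = 8.8 ft, d̄ = (4.20+3.91)/2 = 4.055, v̄ = (1.94+2.13)/2 = 2.035 → q = 8.8×4.055×2.035 = 72.62 ft³/s
Panel 4-5: Δb = 5 ft, d̄ = (3.91+3.19)/2 = 3.55, v̄ = (2.13+1.85)/2 = 1.99 → q = 5×3.55×1.99 = 35.32 ft³/s
Panel 5-6: Δb = 6.3 ft, d̄ = (3.19+0.00)/2 = 1.595, v̄ = (1.85+0.00)/2 = 0.925 → q = 6.3×1.595×0.925 = 9.295 ft³/s
Q = Σ q = 290.7 ft³/s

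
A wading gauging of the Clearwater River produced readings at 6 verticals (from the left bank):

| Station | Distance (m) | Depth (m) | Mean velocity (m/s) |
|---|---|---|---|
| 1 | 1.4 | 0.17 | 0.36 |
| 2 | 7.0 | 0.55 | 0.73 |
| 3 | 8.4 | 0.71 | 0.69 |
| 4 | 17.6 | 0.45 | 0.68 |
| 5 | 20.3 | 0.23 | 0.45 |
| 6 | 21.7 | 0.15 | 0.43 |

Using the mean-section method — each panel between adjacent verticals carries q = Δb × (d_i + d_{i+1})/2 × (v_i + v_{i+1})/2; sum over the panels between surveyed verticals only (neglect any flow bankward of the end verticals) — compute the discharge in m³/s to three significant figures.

6.02 m³/s

Panel 1-2: Δb = 5.6 m, d̄ = (0.17+0.55)/2 = 0.36, v̄ = (0.36+0.73)/2 = 0.545 → q = 5.6×0.36×0.545 = 1.099 m³/s
Panel 2-3: Δb = 1.4 m, d̄ = (0.55+0.71)/2 = 0.63, v̄ = (0.73+0.69)/2 = 0.71 → q = 1.4×0.63×0.71 = 0.6262 m³/s
Panel 3-4: Δb = 9.2 m, d̄ = (0.71+0.45)/2 = 0.58, v̄ = (0.69+0.68)/2 = 0.685 → q = 9.2×0.58×0.685 = 3.655 m³/s
Panel 4-5: Δb = 2.7 m, d̄ = (0.45+0.23)/2 = 0.34, v̄ = (0.68+0.45)/2 = 0.565 → q = 2.7×0.34×0.565 = 0.5187 m³/s
Panel 5-6: Δb = 1.4 m, d̄ = (0.23+0.15)/2 = 0.19, v̄ = (0.45+0.43)/2 = 0.44 → q = 1.4×0.19×0.44 = 0.1170 m³/s
Q = Σ q = 6.016 m³/s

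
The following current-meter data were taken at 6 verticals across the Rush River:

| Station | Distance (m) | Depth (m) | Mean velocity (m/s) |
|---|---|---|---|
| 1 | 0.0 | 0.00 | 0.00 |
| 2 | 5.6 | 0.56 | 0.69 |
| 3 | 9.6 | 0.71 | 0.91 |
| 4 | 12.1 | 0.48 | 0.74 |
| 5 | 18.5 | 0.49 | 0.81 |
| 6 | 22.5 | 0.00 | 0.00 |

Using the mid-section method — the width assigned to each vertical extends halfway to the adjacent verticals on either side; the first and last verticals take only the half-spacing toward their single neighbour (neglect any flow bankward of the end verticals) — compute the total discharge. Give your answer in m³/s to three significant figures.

7.60 m³/s

w_2 = (9.6 − 0.0)/2 = 4.8 m; q_2 = 0.69 × 0.56 × 4.8 = 1.855 m³/s
w_3 = (12.1 − 5.6)/2 = 3.25 m; q_3 = 0.91 × 0.71 × 3.25 = 2.100 m³/s
w_4 = (18.5 − 9.6)/2 = 4.45 m; q_4 = 0.74 × 0.48 × 4.45 = 1.581 m³/s
w_5 = (22.5 − 12.1)/2 = 5.2 m; q_5 = 0.81 × 0.49 × 5.2 = 2.064 m³/s
Stations 1, 6 contribute zero (depth or velocity is 0).
Q = Σ qᵢ = 7.599 m³/s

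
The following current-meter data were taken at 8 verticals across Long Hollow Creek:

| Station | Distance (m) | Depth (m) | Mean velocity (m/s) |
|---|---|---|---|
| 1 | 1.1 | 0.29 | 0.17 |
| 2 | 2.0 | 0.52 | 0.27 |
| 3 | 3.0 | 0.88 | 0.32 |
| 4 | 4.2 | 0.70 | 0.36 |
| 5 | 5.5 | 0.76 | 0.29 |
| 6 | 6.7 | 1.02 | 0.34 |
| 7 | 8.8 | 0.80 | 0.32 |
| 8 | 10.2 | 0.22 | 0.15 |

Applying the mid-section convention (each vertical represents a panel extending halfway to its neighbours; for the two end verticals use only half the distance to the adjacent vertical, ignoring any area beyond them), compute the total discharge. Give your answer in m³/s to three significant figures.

2.10 m³/s

w_1 = (2.0 − 1.1)/2 = 0.45 m; q_1 = 0.17 × 0.29 × 0.45 = 0.02219 m³/s
w_2 = (3.0 − 1.1)/2 = 0.95 m; q_2 = 0.27 × 0.52 × 0.95 = 0.1334 m³/s
w_3 = (4.2 − 2.0)/2 = 1.1 m; q_3 = 0.32 × 0.88 × 1.1 = 0.3098 m³/s
w_4 = (5.5 − 3.0)/2 = 1.25 m; q_4 = 0.36 × 0.70 × 1.25 = 0.3150 m³/s
w_5 = (6.7 − 4.2)/2 = 1.25 m; q_5 = 0.29 × 0.76 × 1.25 = 0.2755 m³/s
w_6 = (8.8 − 5.5)/2 = 1.65 m; q_6 = 0.34 × 1.02 × 1.65 = 0.5722 m³/s
w_7 = (10.2 − 6.7)/2 = 1.75 m; q_7 = 0.32 × 0.80 × 1.75 = 0.4480 m³/s
w_8 = (10.2 − 8.8)/2 = 0.7 m; q_8 = 0.15 × 0.22 × 0.7 = 0.02310 m³/s
Q = Σ qᵢ = 2.099 m³/s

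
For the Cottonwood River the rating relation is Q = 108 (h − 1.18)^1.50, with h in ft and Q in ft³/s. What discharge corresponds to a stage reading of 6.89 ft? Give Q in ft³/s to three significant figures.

Q = 108 × (6.89 − 1.18)^1.50 = 108 × 5.71^1.50 = 1474 ft³/s

1470 ft³/s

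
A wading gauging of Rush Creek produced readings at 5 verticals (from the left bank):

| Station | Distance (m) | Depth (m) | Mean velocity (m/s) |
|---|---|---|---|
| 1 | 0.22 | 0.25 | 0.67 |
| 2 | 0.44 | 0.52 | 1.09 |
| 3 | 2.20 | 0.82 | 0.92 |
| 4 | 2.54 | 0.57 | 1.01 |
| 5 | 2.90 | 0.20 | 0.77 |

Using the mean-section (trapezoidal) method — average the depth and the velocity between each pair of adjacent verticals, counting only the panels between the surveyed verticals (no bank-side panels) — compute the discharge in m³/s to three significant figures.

Panel 1-2: Δb = 0.22 m, d̄ = (0.25+0.52)/2 = 0.385, v̄ = (0.67+1.09)/2 = 0.88 → q = 0.22×0.385×0.88 = 0.07454 m³/s
Panel 2-3: Δb = 1.76 m, d̄ = (0.52+0.82)/2 = 0.67, v̄ = (1.09+0.92)/2 = 1.005 → q = 1.76×0.67×1.005 = 1.185 m³/s
Panel 3-4: Δb = 0.34 m, d̄ = (0.82+0.57)/2 = 0.695, v̄ = (0.92+1.01)/2 = 0.965 → q = 0.34×0.695×0.965 = 0.2280 m³/s
Panel 4-5: Δb = 0.36 m, d̄ = (0.57+0.20)/2 = 0.385, v̄ = (1.01+0.77)/2 = 0.89 → q = 0.36×0.385×0.89 = 0.1234 m³/s
Q = Σ q = 1.611 m³/s

1.61 m³/s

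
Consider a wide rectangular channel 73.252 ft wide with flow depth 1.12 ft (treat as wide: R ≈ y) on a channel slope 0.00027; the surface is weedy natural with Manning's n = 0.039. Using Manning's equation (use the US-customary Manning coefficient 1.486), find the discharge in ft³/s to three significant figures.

55.4 ft³/s

A = b·y = 73.252 × 1.12 = 82.04 ft²
Wide channel: R ≈ y = 1.12 ft
Q = (1.486/n)·A·R^(2/3)·S^(1/2) = (1.486/0.039) × 82.04 × 1.120^(2/3) × 0.00027^(1/2) = 55.40 ft³/s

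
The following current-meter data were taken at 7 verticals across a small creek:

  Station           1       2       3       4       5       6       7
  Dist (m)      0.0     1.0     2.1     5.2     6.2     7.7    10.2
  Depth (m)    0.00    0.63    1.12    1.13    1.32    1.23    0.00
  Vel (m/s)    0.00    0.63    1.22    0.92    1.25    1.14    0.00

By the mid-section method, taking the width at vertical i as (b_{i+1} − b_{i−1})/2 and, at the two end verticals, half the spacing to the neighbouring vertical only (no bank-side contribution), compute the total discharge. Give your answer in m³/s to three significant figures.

10.3 m³/s

w_2 = (2.1 − 0.0)/2 = 1.05 m; q_2 = 0.63 × 0.63 × 1.05 = 0.4167 m³/s
w_3 = (5.2 − 1.0)/2 = 2.1 m; q_3 = 1.22 × 1.12 × 2.1 = 2.869 m³/s
w_4 = (6.2 − 2.1)/2 = 2.05 m; q_4 = 0.92 × 1.13 × 2.05 = 2.131 m³/s
w_5 = (7.7 − 5.2)/2 = 1.25 m; q_5 = 1.25 × 1.32 × 1.25 = 2.063 m³/s
w_6 = (10.2 − 6.2)/2 = 2 m; q_6 = 1.14 × 1.23 × 2 = 2.804 m³/s
Stations 1, 7 contribute zero (depth or velocity is 0).
Q = Σ qᵢ = 10.28 m³/s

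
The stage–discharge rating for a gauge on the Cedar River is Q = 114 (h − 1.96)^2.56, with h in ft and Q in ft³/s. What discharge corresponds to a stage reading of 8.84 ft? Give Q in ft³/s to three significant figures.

15900 ft³/s

Q = 114 × (8.84 − 1.96)^2.56 = 114 × 6.88^2.56 = 15890 ft³/s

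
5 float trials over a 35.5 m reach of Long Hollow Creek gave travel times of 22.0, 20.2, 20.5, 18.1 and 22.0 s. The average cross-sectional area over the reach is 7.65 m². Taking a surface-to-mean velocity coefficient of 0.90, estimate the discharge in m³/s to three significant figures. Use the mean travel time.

t̄ = (22.0 + 20.2 + 20.5 + 18.1 + 22.0) / 5 = 20.56 s
v_surface = L / t̄ = 35.5 / 20.56 = 1.727 m/s
v_mean = 0.90 × 1.727 = 1.554 m/s
Q = A × v_mean = 7.65 × 1.554 = 11.89 m³/s

11.9 m³/s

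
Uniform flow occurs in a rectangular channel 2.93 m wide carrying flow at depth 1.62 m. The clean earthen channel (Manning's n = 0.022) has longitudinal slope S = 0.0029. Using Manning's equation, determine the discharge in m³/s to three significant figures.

9.75 m³/s

A = b·y = 2.93 × 1.62 = 4.747 m²
P = b + 2y = 2.93 + 2×1.62 = 6.170 m
R = A/P = 4.747/6.170 = 0.7693 m
Q = (1/n)·A·R^(2/3)·S^(1/2) = (1/0.022) × 4.747 × 0.7693^(2/3) × 0.0029^(1/2) = 9.755 m³/s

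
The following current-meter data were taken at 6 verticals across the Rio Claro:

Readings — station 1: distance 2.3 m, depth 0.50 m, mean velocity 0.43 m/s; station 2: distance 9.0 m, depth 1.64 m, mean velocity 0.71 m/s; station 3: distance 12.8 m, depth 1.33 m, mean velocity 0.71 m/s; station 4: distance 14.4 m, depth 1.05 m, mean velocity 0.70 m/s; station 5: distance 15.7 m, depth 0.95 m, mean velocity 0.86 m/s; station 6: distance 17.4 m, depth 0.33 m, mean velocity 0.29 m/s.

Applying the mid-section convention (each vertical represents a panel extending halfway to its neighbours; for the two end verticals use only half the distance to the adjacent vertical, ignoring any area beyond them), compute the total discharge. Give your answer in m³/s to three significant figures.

w_1 = (9.0 − 2.3)/2 = 3.35 m; q_1 = 0.43 × 0.50 × 3.35 = 0.7203 m³/s
w_2 = (12.8 − 2.3)/2 = 5.25 m; q_2 = 0.71 × 1.64 × 5.25 = 6.113 m³/s
w_3 = (14.4 − 9.0)/2 = 2.7 m; q_3 = 0.71 × 1.33 × 2.7 = 2.550 m³/s
w_4 = (15.7 − 12.8)/2 = 1.45 m; q_4 = 0.70 × 1.05 × 1.45 = 1.066 m³/s
w_5 = (17.4 − 14.4)/2 = 1.5 m; q_5 = 0.86 × 0.95 × 1.5 = 1.226 m³/s
w_6 = (17.4 − 15.7)/2 = 0.85 m; q_6 = 0.29 × 0.33 × 0.85 = 0.08135 m³/s
Q = Σ qᵢ = 11.76 m³/s

11.8 m³/s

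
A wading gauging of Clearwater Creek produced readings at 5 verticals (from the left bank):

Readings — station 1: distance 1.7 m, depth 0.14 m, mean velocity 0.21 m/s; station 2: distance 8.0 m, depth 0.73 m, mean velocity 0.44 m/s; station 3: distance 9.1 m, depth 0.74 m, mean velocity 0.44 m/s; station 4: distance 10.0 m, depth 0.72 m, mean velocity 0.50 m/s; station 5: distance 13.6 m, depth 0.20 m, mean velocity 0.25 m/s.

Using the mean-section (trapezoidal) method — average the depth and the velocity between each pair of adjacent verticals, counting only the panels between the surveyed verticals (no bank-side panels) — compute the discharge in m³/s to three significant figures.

Panel 1-2: Δb = 6.3 m, d̄ = (0.14+0.73)/2 = 0.435, v̄ = (0.21+0.44)/2 = 0.325 → q = 6.3×0.435×0.325 = 0.8907 m³/s
Panel 2-3: Δb = 1.1 m, d̄ = (0.73+0.74)/2 = 0.735, v̄ = (0.44+0.44)/2 = 0.44 → q = 1.1×0.735×0.44 = 0.3557 m³/s
Panel 3-4: Δb = 0.9 m, d̄ = (0.74+0.72)/2 = 0.73, v̄ = (0.44+0.50)/2 = 0.47 → q = 0.9×0.73×0.47 = 0.3088 m³/s
Panel 4-5: Δb = 3.6 m, d̄ = (0.72+0.20)/2 = 0.46, v̄ = (0.50+0.25)/2 = 0.375 → q = 3.6×0.46×0.375 = 0.6210 m³/s
Q = Σ q = 2.176 m³/s

2.18 m³/s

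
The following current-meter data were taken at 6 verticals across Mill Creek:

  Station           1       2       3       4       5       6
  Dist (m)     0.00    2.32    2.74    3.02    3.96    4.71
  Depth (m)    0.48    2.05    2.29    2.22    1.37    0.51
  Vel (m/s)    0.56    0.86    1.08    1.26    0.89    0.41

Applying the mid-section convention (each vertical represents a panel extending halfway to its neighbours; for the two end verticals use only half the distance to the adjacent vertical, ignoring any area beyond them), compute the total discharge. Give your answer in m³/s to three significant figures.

6.41 m³/s

w_1 = (2.32 − 0.00)/2 = 1.16 m; q_1 = 0.56 × 0.48 × 1.16 = 0.3118 m³/s
w_2 = (2.74 − 0.00)/2 = 1.37 m; q_2 = 0.86 × 2.05 × 1.37 = 2.415 m³/s
w_3 = (3.02 − 2.32)/2 = 0.35 m; q_3 = 1.08 × 2.29 × 0.35 = 0.8656 m³/s
w_4 = (3.96 − 2.74)/2 = 0.61 m; q_4 = 1.26 × 2.22 × 0.61 = 1.706 m³/s
w_5 = (4.71 − 3.02)/2 = 0.845 m; q_5 = 0.89 × 1.37 × 0.845 = 1.030 m³/s
w_6 = (4.71 − 3.96)/2 = 0.375 m; q_6 = 0.41 × 0.51 × 0.375 = 0.07841 m³/s
Q = Σ qᵢ = 6.408 m³/s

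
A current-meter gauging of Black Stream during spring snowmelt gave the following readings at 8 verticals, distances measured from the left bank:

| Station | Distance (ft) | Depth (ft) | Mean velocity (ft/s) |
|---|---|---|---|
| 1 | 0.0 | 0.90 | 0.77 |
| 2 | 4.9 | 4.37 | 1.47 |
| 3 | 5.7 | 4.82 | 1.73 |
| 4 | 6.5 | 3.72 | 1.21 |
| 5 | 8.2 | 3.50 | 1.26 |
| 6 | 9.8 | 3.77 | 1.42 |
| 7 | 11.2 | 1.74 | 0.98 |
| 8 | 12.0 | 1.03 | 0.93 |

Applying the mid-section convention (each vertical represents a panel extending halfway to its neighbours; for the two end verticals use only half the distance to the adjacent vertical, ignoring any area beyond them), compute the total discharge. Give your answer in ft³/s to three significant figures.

w_1 = (4.9 − 0.0)/2 = 2.45 ft; q_1 = 0.77 × 0.90 × 2.45 = 1.698 ft³/s
w_2 = (5.7 − 0.0)/2 = 2.85 ft; q_2 = 1.47 × 4.37 × 2.85 = 18.31 ft³/s
w_3 = (6.5 − 4.9)/2 = 0.8 ft; q_3 = 1.73 × 4.82 × 0.8 = 6.671 ft³/s
w_4 = (8.2 − 5.7)/2 = 1.25 ft; q_4 = 1.21 × 3.72 × 1.25 = 5.627 ft³/s
w_5 = (9.8 − 6.5)/2 = 1.65 ft; q_5 = 1.26 × 3.50 × 1.65 = 7.277 ft³/s
w_6 = (11.2 − 8.2)/2 = 1.5 ft; q_6 = 1.42 × 3.77 × 1.5 = 8.030 ft³/s
w_7 = (12.0 − 9.8)/2 = 1.1 ft; q_7 = 0.98 × 1.74 × 1.1 = 1.876 ft³/s
w_8 = (12.0 − 11.2)/2 = 0.4 ft; q_8 = 0.93 × 1.03 × 0.4 = 0.3832 ft³/s
Q = Σ qᵢ = 49.87 ft³/s

49.9 ft³/s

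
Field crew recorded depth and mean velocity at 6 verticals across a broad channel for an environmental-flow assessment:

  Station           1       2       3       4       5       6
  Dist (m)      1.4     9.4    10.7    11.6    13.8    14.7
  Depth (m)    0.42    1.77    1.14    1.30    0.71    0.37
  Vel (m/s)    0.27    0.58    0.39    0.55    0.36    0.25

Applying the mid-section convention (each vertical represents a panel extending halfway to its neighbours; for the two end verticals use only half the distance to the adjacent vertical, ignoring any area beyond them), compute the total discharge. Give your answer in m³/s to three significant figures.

7.26 m³/s

w_1 = (9.4 − 1.4)/2 = 4 m; q_1 = 0.27 × 0.42 × 4 = 0.4536 m³/s
w_2 = (10.7 − 1.4)/2 = 4.65 m; q_2 = 0.58 × 1.77 × 4.65 = 4.774 m³/s
w_3 = (11.6 − 9.4)/2 = 1.1 m; q_3 = 0.39 × 1.14 × 1.1 = 0.4891 m³/s
w_4 = (13.8 − 10.7)/2 = 1.55 m; q_4 = 0.55 × 1.30 × 1.55 = 1.108 m³/s
w_5 = (14.7 − 11.6)/2 = 1.55 m; q_5 = 0.36 × 0.71 × 1.55 = 0.3962 m³/s
w_6 = (14.7 − 13.8)/2 = 0.45 m; q_6 = 0.25 × 0.37 × 0.45 = 0.04163 m³/s
Q = Σ qᵢ = 7.262 m³/s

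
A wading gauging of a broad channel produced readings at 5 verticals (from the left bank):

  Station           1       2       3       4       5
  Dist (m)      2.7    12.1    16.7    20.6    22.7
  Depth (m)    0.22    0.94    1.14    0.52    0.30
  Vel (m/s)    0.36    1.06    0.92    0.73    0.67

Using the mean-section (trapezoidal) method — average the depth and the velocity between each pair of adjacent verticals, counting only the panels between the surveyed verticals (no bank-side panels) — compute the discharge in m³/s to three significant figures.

11.9 m³/s

Panel 1-2: Δb = 9.4 m, d̄ = (0.22+0.94)/2 = 0.58, v̄ = (0.36+1.06)/2 = 0.71 → q = 9.4×0.58×0.71 = 3.871 m³/s
Panel 2-3: Δb = 4.6 m, d̄ = (0.94+1.14)/2 = 1.04, v̄ = (1.06+0.92)/2 = 0.99 → q = 4.6×1.04×0.99 = 4.736 m³/s
Panel 3-4: Δb = 3.9 m, d̄ = (1.14+0.52)/2 = 0.83, v̄ = (0.92+0.73)/2 = 0.825 → q = 3.9×0.83×0.825 = 2.671 m³/s
Panel 4-5: Δb = 2.1 m, d̄ = (0.52+0.30)/2 = 0.41, v̄ = (0.73+0.67)/2 = 0.7 → q = 2.1×0.41×0.7 = 0.6027 m³/s
Q = Σ q = 11.88 m³/s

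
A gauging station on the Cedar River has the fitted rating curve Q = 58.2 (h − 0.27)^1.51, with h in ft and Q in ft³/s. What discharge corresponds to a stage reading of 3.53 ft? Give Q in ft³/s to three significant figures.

347 ft³/s

Q = 58.2 × (3.53 − 0.27)^1.51 = 58.2 × 3.26^1.51 = 346.6 ft³/s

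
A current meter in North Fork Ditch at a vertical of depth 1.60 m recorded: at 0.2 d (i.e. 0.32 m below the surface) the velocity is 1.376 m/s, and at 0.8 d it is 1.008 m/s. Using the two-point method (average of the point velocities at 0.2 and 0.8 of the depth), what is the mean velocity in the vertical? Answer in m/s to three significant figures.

1.19 m/s

v̄ = (1.376 + 1.008) / 2 = 1.192 m/s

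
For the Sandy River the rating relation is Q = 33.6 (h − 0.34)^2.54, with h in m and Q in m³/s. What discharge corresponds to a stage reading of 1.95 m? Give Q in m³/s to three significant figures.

Q = 33.6 × (1.95 − 0.34)^2.54 = 33.6 × 1.61^2.54 = 112.6 m³/s

113 m³/s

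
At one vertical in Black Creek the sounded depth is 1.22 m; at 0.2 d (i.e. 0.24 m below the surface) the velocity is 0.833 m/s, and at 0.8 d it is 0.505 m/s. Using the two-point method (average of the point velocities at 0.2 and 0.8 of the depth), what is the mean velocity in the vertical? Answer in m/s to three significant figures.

v̄ = (0.833 + 0.505) / 2 = 0.6690 m/s

0.669 m/s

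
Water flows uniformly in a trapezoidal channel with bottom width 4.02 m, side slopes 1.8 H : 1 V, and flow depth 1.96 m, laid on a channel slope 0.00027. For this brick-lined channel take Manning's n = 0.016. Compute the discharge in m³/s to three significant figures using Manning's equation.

A = (b + z·y)·y = (4.02 + 1.8×1.96)×1.96 = 14.79 m²
P = b + 2y√(1+z²) = 4.02 + 2×1.96×√(1+1.8²) = 12.09 m
R = A/P = 14.79/12.09 = 1.223 m
Q = (1/n)·A·R^(2/3)·S^(1/2) = (1/0.016) × 14.79 × 1.223^(2/3) × 0.00027^(1/2) = 17.38 m³/s

17.4 m³/s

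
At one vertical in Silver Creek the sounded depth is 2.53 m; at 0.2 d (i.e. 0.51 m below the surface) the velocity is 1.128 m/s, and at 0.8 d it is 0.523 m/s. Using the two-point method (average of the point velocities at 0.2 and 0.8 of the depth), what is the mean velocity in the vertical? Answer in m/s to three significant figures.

0.826 m/s

v̄ = (1.128 + 0.523) / 2 = 0.8255 m/s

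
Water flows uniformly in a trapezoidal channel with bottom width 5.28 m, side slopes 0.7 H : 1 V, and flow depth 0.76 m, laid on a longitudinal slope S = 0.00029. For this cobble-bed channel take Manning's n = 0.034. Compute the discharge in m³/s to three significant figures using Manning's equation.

1.61 m³/s

A = (b + z·y)·y = (5.28 + 0.7×0.76)×0.76 = 4.417 m²
P = b + 2y√(1+z²) = 5.28 + 2×0.76×√(1+0.7²) = 7.135 m
R = A/P = 4.417/7.135 = 0.6190 m
Q = (1/n)·A·R^(2/3)·S^(1/2) = (1/0.034) × 4.417 × 0.6190^(2/3) × 0.00029^(1/2) = 1.607 m³/s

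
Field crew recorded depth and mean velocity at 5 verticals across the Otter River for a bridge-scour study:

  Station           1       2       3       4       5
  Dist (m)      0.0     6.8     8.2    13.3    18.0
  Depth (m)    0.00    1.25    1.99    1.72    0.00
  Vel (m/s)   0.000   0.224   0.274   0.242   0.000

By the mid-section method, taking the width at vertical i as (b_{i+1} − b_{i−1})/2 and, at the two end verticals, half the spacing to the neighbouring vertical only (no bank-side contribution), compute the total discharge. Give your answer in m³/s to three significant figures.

4.96 m³/s

w_2 = (8.2 − 0.0)/2 = 4.1 m; q_2 = 0.224 × 1.25 × 4.1 = 1.148 m³/s
w_3 = (13.3 − 6.8)/2 = 3.25 m; q_3 = 0.274 × 1.99 × 3.25 = 1.772 m³/s
w_4 = (18.0 − 8.2)/2 = 4.9 m; q_4 = 0.242 × 1.72 × 4.9 = 2.040 m³/s
Stations 1, 5 contribute zero (depth or velocity is 0).
Q = Σ qᵢ = 4.960 m³/s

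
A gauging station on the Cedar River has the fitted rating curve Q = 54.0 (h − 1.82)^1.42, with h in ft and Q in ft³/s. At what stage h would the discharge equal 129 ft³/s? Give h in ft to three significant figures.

3.67 ft

h − h₀ = (Q/C)^(1/b) = (129/54.0)^(1/1.42) = 1.846 ft
h = 1.82 + 1.846 = 3.666 ft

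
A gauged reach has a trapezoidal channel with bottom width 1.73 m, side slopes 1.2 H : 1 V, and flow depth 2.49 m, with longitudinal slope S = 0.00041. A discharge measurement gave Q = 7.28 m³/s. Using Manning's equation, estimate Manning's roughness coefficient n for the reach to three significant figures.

A = (b + z·y)·y = (1.73 + 1.2×2.49)×2.49 = 11.75 m²
P = b + 2y√(1+z²) = 1.73 + 2×2.49×√(1+1.2²) = 9.509 m
R = A/P = 11.75/9.509 = 1.235 m
n = (1/Q)·A·R^(2/3)·S^(1/2) = (1/7.28) × 11.75 × 1.151 × 0.02025 = 0.03762

0.0376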